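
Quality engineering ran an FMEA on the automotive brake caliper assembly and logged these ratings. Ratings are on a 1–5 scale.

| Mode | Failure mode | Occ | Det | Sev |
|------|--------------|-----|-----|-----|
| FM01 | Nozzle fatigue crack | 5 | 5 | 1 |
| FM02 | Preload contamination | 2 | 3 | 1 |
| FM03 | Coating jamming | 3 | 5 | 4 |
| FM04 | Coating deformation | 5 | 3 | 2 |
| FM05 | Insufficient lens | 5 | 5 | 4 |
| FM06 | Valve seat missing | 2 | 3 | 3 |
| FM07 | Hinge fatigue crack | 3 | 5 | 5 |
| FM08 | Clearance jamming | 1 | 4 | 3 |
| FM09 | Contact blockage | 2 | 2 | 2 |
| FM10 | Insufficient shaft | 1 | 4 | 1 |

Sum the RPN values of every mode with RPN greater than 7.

328

RPN = Severity × Occurrence × Detection:
  FM01: 1 × 5 × 5 = 25
  FM02: 1 × 2 × 3 = 6
  FM03: 4 × 3 × 5 = 60
  FM04: 2 × 5 × 3 = 30
  FM05: 4 × 5 × 5 = 100
  FM06: 3 × 2 × 3 = 18
  FM07: 5 × 3 × 5 = 75
  FM08: 3 × 1 × 4 = 12
  FM09: 2 × 2 × 2 = 8
  FM10: 1 × 1 × 4 = 4
RPN > 7: FM01 (25), FM03 (60), FM04 (30), FM05 (100), FM06 (18), FM07 (75), FM08 (12), FM09 (8).
Sum: 25 + 60 + 30 + 100 + 18 + 75 + 12 + 8 = 328.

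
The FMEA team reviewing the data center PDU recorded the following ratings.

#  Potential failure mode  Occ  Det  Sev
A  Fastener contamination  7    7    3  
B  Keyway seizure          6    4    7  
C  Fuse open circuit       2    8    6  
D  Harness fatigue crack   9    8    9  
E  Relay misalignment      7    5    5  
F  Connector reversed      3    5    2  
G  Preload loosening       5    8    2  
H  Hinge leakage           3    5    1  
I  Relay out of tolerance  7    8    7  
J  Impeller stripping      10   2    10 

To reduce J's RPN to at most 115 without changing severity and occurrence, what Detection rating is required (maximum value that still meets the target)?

1

J: S=10, O=10, D=2 → current RPN = 200.
Fixed product = 100. Need 100 × D ≤ 115, so D ≤ 115/100 = 1.15.
Maximum integer Detection rating = 1 (gives RPN 100; D=2 would give 200 > 115).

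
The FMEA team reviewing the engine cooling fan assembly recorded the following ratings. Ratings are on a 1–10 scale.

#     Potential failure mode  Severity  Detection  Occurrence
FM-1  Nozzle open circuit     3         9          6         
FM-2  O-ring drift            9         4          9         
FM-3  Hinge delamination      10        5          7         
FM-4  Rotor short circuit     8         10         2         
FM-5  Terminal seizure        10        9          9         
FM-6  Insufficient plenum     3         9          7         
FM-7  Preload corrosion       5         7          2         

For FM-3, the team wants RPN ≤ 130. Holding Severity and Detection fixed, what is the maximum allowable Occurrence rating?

FM-3: S=10, O=7, D=5 → current RPN = 350.
Fixed product = 50. Need 50 × O ≤ 130, so O ≤ 130/50 = 2.60.
Maximum integer Occurrence rating = 2 (gives RPN 100; O=3 would give 150 > 130).

2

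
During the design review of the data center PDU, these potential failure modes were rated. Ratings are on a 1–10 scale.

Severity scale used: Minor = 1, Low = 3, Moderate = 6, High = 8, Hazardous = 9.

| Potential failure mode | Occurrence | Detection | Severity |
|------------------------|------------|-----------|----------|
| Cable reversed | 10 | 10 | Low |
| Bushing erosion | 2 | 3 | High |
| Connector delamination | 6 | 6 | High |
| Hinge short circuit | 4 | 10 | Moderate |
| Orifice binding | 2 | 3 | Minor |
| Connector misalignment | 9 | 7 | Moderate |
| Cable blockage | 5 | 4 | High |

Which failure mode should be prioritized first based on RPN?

RPN = Severity × Occurrence × Detection:
  Cable reversed: 3 × 10 × 10 = 300
  Bushing erosion: 8 × 2 × 3 = 48
  Connector delamination: 8 × 6 × 6 = 288
  Hinge short circuit: 6 × 4 × 10 = 240
  Orifice binding: 1 × 2 × 3 = 6
  Connector misalignment: 6 × 9 × 7 = 378
  Cable blockage: 8 × 5 × 4 = 160
Highest RPN is 378 → Connector misalignment.

Connector misalignment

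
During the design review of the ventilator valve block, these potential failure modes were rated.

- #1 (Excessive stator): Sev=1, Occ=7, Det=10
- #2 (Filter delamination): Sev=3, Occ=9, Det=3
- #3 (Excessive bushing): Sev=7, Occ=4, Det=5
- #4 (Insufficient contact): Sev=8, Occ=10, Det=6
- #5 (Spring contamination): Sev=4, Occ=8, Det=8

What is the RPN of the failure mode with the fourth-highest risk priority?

81

RPN = Severity × Occurrence × Detection:
  #1: 1 × 7 × 10 = 70
  #2: 3 × 9 × 3 = 81
  #3: 7 × 4 × 5 = 140
  #4: 8 × 10 × 6 = 480
  #5: 4 × 8 × 8 = 256
Sorted descending: 480, 256, 140, 81, 70.
The fourth-highest RPN is 81 (#2).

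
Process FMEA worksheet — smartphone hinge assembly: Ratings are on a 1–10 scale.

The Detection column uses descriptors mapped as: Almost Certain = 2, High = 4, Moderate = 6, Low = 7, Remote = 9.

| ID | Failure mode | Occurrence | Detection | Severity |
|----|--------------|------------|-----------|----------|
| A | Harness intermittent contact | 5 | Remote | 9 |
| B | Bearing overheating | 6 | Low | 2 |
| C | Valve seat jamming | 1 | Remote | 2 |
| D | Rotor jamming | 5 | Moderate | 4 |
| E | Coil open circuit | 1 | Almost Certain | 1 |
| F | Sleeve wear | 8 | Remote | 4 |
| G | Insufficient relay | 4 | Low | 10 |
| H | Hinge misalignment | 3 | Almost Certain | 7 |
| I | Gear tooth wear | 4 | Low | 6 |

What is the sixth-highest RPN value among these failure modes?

84

RPN = Severity × Occurrence × Detection:
  A: 9 × 5 × 9 = 405
  B: 2 × 6 × 7 = 84
  C: 2 × 1 × 9 = 18
  D: 4 × 5 × 6 = 120
  E: 1 × 1 × 2 = 2
  F: 4 × 8 × 9 = 288
  G: 10 × 4 × 7 = 280
  H: 7 × 3 × 2 = 42
  I: 6 × 4 × 7 = 168
Sorted descending: 405, 288, 280, 168, 120, 84, 42, 18, 2.
The sixth-highest RPN is 84 (B).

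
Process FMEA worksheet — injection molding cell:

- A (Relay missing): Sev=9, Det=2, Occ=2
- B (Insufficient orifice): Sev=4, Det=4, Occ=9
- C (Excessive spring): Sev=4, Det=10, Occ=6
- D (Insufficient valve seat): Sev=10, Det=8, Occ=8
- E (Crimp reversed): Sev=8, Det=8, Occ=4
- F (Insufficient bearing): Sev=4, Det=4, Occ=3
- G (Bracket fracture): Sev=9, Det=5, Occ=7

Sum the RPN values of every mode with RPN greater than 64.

1595

RPN = Severity × Occurrence × Detection:
  A: 9 × 2 × 2 = 36
  B: 4 × 9 × 4 = 144
  C: 4 × 6 × 10 = 240
  D: 10 × 8 × 8 = 640
  E: 8 × 4 × 8 = 256
  F: 4 × 3 × 4 = 48
  G: 9 × 7 × 5 = 315
RPN > 64: B (144), C (240), D (640), E (256), G (315).
Sum: 144 + 240 + 640 + 256 + 315 = 1595.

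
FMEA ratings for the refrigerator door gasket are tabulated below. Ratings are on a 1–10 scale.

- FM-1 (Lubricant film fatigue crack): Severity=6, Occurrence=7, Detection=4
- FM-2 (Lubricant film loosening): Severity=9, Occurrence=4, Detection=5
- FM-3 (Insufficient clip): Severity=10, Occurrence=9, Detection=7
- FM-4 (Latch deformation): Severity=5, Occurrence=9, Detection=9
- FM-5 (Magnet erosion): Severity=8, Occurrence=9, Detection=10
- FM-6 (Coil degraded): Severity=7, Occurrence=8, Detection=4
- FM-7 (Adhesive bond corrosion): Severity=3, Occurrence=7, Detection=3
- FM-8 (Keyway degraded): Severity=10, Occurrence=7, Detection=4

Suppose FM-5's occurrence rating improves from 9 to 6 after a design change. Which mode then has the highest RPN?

RPN = Severity × Occurrence × Detection:
  FM-1: 6 × 7 × 4 = 168
  FM-2: 9 × 4 × 5 = 180
  FM-3: 10 × 9 × 7 = 630
  FM-4: 5 × 9 × 9 = 405
  FM-5: 8 × 9 × 10 = 720
  FM-6: 7 × 8 × 4 = 224
  FM-7: 3 × 7 × 3 = 63
  FM-8: 10 × 7 × 4 = 280
After action: FM-5 → 8 × 6 × 10 = 480.
Revised RPNs: FM-3=630, FM-5=480, FM-4=405, FM-8=280, FM-6=224, FM-2=180, FM-1=168, FM-7=63.
Highest is now FM-3 (630).

FM-3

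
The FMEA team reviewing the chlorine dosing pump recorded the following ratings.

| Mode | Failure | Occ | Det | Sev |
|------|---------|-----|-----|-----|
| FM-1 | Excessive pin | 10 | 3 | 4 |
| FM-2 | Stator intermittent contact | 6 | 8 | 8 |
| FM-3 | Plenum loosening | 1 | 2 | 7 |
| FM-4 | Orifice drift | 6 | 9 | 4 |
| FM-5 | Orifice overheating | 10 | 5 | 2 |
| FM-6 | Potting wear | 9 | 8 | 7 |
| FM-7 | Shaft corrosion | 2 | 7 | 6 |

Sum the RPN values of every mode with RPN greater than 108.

1224

RPN = Severity × Occurrence × Detection:
  FM-1: 4 × 10 × 3 = 120
  FM-2: 8 × 6 × 8 = 384
  FM-3: 7 × 1 × 2 = 14
  FM-4: 4 × 6 × 9 = 216
  FM-5: 2 × 10 × 5 = 100
  FM-6: 7 × 9 × 8 = 504
  FM-7: 6 × 2 × 7 = 84
RPN > 108: FM-1 (120), FM-2 (384), FM-4 (216), FM-6 (504).
Sum: 120 + 384 + 216 + 504 = 1224.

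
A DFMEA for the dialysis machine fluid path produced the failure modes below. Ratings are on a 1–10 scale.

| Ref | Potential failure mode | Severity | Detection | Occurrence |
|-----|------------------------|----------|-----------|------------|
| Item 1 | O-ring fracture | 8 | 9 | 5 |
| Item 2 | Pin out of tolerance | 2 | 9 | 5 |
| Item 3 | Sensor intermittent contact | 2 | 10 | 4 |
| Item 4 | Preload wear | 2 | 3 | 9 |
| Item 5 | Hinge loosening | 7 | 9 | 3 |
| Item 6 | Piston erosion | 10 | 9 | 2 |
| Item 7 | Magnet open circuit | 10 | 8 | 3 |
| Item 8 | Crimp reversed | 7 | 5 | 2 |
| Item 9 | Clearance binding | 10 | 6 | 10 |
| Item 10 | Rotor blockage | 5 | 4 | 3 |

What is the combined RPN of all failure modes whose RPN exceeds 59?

1869

RPN = Severity × Occurrence × Detection:
  Item 1: 8 × 5 × 9 = 360
  Item 2: 2 × 5 × 9 = 90
  Item 3: 2 × 4 × 10 = 80
  Item 4: 2 × 9 × 3 = 54
  Item 5: 7 × 3 × 9 = 189
  Item 6: 10 × 2 × 9 = 180
  Item 7: 10 × 3 × 8 = 240
  Item 8: 7 × 2 × 5 = 70
  Item 9: 10 × 10 × 6 = 600
  Item 10: 5 × 3 × 4 = 60
RPN > 59: Item 1 (360), Item 2 (90), Item 3 (80), Item 5 (189), Item 6 (180), Item 7 (240), Item 8 (70), Item 9 (600), Item 10 (60).
Sum: 360 + 90 + 80 + 189 + 180 + 240 + 70 + 600 + 60 = 1869.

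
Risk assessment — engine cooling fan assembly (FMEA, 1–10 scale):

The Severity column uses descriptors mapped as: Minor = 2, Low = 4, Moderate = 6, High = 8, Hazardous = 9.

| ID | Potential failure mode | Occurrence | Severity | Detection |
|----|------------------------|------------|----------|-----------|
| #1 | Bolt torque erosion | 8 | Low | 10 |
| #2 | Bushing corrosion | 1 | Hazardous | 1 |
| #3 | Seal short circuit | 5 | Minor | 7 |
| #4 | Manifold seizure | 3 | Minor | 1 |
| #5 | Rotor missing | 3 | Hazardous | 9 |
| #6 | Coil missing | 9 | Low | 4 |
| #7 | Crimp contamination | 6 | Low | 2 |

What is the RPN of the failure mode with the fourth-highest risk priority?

70

RPN = Severity × Occurrence × Detection:
  #1: 4 × 8 × 10 = 320
  #2: 9 × 1 × 1 = 9
  #3: 2 × 5 × 7 = 70
  #4: 2 × 3 × 1 = 6
  #5: 9 × 3 × 9 = 243
  #6: 4 × 9 × 4 = 144
  #7: 4 × 6 × 2 = 48
Sorted descending: 320, 243, 144, 70, 48, 9, 6.
The fourth-highest RPN is 70 (#3).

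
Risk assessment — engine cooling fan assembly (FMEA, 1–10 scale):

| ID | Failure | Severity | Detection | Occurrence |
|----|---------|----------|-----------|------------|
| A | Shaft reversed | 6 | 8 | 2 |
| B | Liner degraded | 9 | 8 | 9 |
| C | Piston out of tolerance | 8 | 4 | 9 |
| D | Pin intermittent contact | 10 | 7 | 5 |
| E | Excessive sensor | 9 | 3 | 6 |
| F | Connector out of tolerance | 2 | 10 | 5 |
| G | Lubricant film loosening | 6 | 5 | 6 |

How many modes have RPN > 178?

RPN = Severity × Occurrence × Detection:
  A: 6 × 2 × 8 = 96
  B: 9 × 9 × 8 = 648
  C: 8 × 9 × 4 = 288
  D: 10 × 5 × 7 = 350
  E: 9 × 6 × 3 = 162
  F: 2 × 5 × 10 = 100
  G: 6 × 6 × 5 = 180
Modes with RPN > 178: B (648), C (288), D (350), G (180) → 4.

4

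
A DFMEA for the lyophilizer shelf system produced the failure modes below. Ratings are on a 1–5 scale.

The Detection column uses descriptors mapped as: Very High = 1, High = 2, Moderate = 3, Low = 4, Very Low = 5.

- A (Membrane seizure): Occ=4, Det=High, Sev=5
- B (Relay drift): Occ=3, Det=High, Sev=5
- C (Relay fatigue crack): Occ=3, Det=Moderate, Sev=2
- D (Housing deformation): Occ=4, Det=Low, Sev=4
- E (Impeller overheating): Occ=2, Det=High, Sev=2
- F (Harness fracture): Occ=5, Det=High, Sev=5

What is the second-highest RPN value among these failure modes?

RPN = Severity × Occurrence × Detection:
  A: 5 × 4 × 2 = 40
  B: 5 × 3 × 2 = 30
  C: 2 × 3 × 3 = 18
  D: 4 × 4 × 4 = 64
  E: 2 × 2 × 2 = 8
  F: 5 × 5 × 2 = 50
Sorted descending: 64, 50, 40, 30, 18, 8.
The second-highest RPN is 50 (F).

50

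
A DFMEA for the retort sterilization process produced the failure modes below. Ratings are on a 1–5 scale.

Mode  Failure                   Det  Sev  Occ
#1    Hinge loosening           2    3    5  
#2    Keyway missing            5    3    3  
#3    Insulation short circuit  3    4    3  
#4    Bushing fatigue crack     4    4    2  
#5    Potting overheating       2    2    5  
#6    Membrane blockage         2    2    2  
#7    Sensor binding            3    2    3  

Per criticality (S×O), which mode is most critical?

#1

Criticality = Severity × Occurrence:
  #1: 3 × 5 = 15
  #2: 3 × 3 = 9
  #3: 4 × 3 = 12
  #4: 4 × 2 = 8
  #5: 2 × 5 = 10
  #6: 2 × 2 = 4
  #7: 2 × 3 = 6
Highest criticality is 15 → #1.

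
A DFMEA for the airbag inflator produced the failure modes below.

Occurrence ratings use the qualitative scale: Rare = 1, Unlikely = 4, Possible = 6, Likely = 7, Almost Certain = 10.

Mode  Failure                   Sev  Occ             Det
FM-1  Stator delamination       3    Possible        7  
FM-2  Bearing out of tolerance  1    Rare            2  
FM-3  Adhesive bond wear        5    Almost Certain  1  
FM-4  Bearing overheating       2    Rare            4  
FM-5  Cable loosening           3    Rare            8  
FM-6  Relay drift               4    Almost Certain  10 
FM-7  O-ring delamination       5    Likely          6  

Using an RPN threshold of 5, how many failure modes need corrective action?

6

RPN = Severity × Occurrence × Detection:
  FM-1: 3 × 6 × 7 = 126
  FM-2: 1 × 1 × 2 = 2
  FM-3: 5 × 10 × 1 = 50
  FM-4: 2 × 1 × 4 = 8
  FM-5: 3 × 1 × 8 = 24
  FM-6: 4 × 10 × 10 = 400
  FM-7: 5 × 7 × 6 = 210
Modes with RPN ≥ 5: FM-1 (126), FM-3 (50), FM-4 (8), FM-5 (24), FM-6 (400), FM-7 (210) → 6.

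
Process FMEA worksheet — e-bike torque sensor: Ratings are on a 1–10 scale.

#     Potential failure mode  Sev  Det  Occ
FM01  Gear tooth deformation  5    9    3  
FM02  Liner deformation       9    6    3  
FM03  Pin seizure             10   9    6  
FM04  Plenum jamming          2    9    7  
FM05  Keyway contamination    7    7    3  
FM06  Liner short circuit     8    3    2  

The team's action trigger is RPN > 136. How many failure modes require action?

RPN = Severity × Occurrence × Detection:
  FM01: 5 × 3 × 9 = 135
  FM02: 9 × 3 × 6 = 162
  FM03: 10 × 6 × 9 = 540
  FM04: 2 × 7 × 9 = 126
  FM05: 7 × 3 × 7 = 147
  FM06: 8 × 2 × 3 = 48
Modes with RPN > 136: FM02 (162), FM03 (540), FM05 (147) → 3.

3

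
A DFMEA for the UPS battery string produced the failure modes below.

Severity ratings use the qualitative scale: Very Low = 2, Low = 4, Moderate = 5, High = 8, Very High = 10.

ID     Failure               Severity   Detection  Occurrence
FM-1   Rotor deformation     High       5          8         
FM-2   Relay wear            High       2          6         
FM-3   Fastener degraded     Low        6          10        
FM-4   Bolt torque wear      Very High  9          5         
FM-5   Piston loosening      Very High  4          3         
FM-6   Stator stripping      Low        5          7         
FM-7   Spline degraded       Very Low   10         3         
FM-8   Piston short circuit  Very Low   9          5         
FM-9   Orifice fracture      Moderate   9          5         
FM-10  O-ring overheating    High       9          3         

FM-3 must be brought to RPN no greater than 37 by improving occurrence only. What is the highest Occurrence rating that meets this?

1

FM-3: S=4, O=10, D=6 → current RPN = 240.
Fixed product = 24. Need 24 × O ≤ 37, so O ≤ 37/24 = 1.54.
Maximum integer Occurrence rating = 1 (gives RPN 24; O=2 would give 48 > 37).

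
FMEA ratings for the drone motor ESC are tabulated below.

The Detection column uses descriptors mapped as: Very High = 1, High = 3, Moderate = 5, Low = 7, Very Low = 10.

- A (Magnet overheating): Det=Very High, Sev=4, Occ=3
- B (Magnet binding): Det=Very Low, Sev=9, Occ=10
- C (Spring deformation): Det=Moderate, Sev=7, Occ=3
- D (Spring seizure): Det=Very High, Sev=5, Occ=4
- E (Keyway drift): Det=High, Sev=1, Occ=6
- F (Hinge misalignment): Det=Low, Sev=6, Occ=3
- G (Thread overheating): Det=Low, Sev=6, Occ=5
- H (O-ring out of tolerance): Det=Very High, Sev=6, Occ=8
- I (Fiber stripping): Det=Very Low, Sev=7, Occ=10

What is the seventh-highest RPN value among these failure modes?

RPN = Severity × Occurrence × Detection:
  A: 4 × 3 × 1 = 12
  B: 9 × 10 × 10 = 900
  C: 7 × 3 × 5 = 105
  D: 5 × 4 × 1 = 20
  E: 1 × 6 × 3 = 18
  F: 6 × 3 × 7 = 126
  G: 6 × 5 × 7 = 210
  H: 6 × 8 × 1 = 48
  I: 7 × 10 × 10 = 700
Sorted descending: 900, 700, 210, 126, 105, 48, 20, 18, 12.
The seventh-highest RPN is 20 (D).

20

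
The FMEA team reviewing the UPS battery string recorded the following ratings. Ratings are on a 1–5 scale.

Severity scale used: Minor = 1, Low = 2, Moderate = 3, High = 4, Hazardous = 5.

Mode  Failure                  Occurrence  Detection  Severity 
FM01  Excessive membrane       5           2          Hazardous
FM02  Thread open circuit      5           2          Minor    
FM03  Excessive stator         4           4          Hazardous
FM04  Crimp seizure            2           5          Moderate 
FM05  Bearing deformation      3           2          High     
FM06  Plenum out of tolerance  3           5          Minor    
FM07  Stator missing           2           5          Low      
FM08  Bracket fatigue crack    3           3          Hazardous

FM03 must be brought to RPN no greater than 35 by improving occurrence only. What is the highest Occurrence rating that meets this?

FM03: S=5, O=4, D=4 → current RPN = 80.
Fixed product = 20. Need 20 × O ≤ 35, so O ≤ 35/20 = 1.75.
Maximum integer Occurrence rating = 1 (gives RPN 20; O=2 would give 40 > 35).

1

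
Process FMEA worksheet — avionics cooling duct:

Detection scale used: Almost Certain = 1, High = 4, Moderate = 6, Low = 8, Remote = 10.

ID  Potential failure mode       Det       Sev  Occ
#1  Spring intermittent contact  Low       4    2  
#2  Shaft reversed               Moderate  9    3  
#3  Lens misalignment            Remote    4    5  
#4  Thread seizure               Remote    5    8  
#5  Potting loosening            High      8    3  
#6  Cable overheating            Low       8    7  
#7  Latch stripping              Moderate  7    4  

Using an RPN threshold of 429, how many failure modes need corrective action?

RPN = Severity × Occurrence × Detection:
  #1: 4 × 2 × 8 = 64
  #2: 9 × 3 × 6 = 162
  #3: 4 × 5 × 10 = 200
  #4: 5 × 8 × 10 = 400
  #5: 8 × 3 × 4 = 96
  #6: 8 × 7 × 8 = 448
  #7: 7 × 4 × 6 = 168
Modes with RPN ≥ 429: #6 (448) → 1.

1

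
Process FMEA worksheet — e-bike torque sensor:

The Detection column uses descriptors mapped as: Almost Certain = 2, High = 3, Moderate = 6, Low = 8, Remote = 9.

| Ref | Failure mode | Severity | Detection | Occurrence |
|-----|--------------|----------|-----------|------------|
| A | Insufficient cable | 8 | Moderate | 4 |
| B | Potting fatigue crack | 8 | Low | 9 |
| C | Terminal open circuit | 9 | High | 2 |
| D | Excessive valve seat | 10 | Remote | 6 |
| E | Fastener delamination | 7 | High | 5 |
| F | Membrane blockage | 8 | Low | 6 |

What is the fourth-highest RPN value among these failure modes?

RPN = Severity × Occurrence × Detection:
  A: 8 × 4 × 6 = 192
  B: 8 × 9 × 8 = 576
  C: 9 × 2 × 3 = 54
  D: 10 × 6 × 9 = 540
  E: 7 × 5 × 3 = 105
  F: 8 × 6 × 8 = 384
Sorted descending: 576, 540, 384, 192, 105, 54.
The fourth-highest RPN is 192 (A).

192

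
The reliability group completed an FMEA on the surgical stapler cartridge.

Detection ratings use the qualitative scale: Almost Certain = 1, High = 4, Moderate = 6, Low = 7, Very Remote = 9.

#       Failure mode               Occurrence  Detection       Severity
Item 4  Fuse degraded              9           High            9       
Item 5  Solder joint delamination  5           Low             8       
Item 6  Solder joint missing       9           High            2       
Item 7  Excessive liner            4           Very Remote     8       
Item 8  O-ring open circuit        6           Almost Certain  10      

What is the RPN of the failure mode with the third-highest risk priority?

RPN = Severity × Occurrence × Detection:
  Item 4: 9 × 9 × 4 = 324
  Item 5: 8 × 5 × 7 = 280
  Item 6: 2 × 9 × 4 = 72
  Item 7: 8 × 4 × 9 = 288
  Item 8: 10 × 6 × 1 = 60
Sorted descending: 324, 288, 280, 72, 60.
The third-highest RPN is 280 (Item 5).

280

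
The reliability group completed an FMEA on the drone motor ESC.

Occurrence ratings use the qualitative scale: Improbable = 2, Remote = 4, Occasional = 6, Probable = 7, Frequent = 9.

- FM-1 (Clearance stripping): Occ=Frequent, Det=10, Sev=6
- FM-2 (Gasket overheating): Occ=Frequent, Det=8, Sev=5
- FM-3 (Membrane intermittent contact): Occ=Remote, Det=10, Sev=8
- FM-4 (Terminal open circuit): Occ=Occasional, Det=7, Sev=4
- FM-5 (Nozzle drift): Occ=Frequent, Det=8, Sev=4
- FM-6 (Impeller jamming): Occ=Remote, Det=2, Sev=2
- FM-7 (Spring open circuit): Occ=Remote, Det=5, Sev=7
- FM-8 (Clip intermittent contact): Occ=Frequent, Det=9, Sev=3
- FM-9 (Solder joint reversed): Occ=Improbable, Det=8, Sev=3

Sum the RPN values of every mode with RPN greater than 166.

1919

RPN = Severity × Occurrence × Detection:
  FM-1: 6 × 9 × 10 = 540
  FM-2: 5 × 9 × 8 = 360
  FM-3: 8 × 4 × 10 = 320
  FM-4: 4 × 6 × 7 = 168
  FM-5: 4 × 9 × 8 = 288
  FM-6: 2 × 4 × 2 = 16
  FM-7: 7 × 4 × 5 = 140
  FM-8: 3 × 9 × 9 = 243
  FM-9: 3 × 2 × 8 = 48
RPN > 166: FM-1 (540), FM-2 (360), FM-3 (320), FM-4 (168), FM-5 (288), FM-8 (243).
Sum: 540 + 360 + 320 + 168 + 288 + 243 = 1919.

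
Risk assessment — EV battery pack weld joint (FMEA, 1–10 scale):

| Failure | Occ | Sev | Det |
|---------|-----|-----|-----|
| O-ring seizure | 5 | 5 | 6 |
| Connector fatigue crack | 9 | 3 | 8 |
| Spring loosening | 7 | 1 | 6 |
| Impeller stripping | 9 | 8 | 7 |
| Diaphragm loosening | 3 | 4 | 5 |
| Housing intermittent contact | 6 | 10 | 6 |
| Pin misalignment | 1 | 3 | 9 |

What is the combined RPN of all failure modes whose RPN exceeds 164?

RPN = Severity × Occurrence × Detection:
  O-ring seizure: 5 × 5 × 6 = 150
  Connector fatigue crack: 3 × 9 × 8 = 216
  Spring loosening: 1 × 7 × 6 = 42
  Impeller stripping: 8 × 9 × 7 = 504
  Diaphragm loosening: 4 × 3 × 5 = 60
  Housing intermittent contact: 10 × 6 × 6 = 360
  Pin misalignment: 3 × 1 × 9 = 27
RPN > 164: Connector fatigue crack (216), Impeller stripping (504), Housing intermittent contact (360).
Sum: 216 + 504 + 360 = 1080.

1080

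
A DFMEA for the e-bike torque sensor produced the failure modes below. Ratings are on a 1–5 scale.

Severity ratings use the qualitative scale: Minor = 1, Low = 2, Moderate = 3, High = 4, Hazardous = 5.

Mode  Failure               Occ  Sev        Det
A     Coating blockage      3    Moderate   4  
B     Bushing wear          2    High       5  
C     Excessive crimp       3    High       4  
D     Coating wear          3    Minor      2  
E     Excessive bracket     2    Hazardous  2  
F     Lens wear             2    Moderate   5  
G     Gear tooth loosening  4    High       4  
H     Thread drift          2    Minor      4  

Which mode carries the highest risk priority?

RPN = Severity × Occurrence × Detection:
  A: 3 × 3 × 4 = 36
  B: 4 × 2 × 5 = 40
  C: 4 × 3 × 4 = 48
  D: 1 × 3 × 2 = 6
  E: 5 × 2 × 2 = 20
  F: 3 × 2 × 5 = 30
  G: 4 × 4 × 4 = 64
  H: 1 × 2 × 4 = 8
Highest RPN is 64 → G.

G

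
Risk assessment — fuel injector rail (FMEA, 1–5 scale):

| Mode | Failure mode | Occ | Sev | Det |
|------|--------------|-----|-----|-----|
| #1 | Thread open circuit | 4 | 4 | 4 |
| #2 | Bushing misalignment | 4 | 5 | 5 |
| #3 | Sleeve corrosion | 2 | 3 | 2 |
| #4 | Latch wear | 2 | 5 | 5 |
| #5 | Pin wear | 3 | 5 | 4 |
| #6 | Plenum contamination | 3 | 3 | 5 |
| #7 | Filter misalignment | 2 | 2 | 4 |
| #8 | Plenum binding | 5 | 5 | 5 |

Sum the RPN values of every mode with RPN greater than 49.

399

RPN = Severity × Occurrence × Detection:
  #1: 4 × 4 × 4 = 64
  #2: 5 × 4 × 5 = 100
  #3: 3 × 2 × 2 = 12
  #4: 5 × 2 × 5 = 50
  #5: 5 × 3 × 4 = 60
  #6: 3 × 3 × 5 = 45
  #7: 2 × 2 × 4 = 16
  #8: 5 × 5 × 5 = 125
RPN > 49: #1 (64), #2 (100), #4 (50), #5 (60), #8 (125).
Sum: 64 + 100 + 50 + 60 + 125 = 399.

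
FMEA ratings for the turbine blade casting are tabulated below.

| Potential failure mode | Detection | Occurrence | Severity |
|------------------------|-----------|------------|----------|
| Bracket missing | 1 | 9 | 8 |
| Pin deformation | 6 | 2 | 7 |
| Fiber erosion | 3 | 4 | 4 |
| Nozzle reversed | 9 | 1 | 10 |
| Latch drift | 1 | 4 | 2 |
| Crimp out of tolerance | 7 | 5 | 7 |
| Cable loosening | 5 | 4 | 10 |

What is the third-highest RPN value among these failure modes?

RPN = Severity × Occurrence × Detection:
  Bracket missing: 8 × 9 × 1 = 72
  Pin deformation: 7 × 2 × 6 = 84
  Fiber erosion: 4 × 4 × 3 = 48
  Nozzle reversed: 10 × 1 × 9 = 90
  Latch drift: 2 × 4 × 1 = 8
  Crimp out of tolerance: 7 × 5 × 7 = 245
  Cable loosening: 10 × 4 × 5 = 200
Sorted descending: 245, 200, 90, 84, 72, 48, 8.
The third-highest RPN is 90 (Nozzle reversed).

90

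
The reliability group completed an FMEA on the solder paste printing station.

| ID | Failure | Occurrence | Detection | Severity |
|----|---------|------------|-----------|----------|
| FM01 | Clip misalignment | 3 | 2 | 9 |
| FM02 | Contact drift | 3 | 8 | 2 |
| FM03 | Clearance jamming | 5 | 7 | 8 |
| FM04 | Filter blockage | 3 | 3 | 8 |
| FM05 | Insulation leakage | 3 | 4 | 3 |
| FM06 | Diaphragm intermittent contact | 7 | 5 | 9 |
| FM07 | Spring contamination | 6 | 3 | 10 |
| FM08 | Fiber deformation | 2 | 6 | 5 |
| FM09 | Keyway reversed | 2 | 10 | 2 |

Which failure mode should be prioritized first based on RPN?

RPN = Severity × Occurrence × Detection:
  FM01: 9 × 3 × 2 = 54
  FM02: 2 × 3 × 8 = 48
  FM03: 8 × 5 × 7 = 280
  FM04: 8 × 3 × 3 = 72
  FM05: 3 × 3 × 4 = 36
  FM06: 9 × 7 × 5 = 315
  FM07: 10 × 6 × 3 = 180
  FM08: 5 × 2 × 6 = 60
  FM09: 2 × 2 × 10 = 40
Highest RPN is 315 → FM06.

FM06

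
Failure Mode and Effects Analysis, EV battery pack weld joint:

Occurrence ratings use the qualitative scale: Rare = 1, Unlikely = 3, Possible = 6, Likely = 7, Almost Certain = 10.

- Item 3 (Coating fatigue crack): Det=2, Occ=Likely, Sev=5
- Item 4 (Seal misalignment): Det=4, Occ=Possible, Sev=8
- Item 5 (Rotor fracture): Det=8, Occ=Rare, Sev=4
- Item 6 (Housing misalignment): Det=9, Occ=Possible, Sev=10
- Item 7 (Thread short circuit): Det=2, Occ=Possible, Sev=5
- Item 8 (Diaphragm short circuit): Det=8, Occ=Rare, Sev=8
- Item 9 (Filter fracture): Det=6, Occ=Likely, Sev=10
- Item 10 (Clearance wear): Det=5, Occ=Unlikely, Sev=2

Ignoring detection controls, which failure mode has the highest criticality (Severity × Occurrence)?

Criticality = Severity × Occurrence:
  Item 3: 5 × 7 = 35
  Item 4: 8 × 6 = 48
  Item 5: 4 × 1 = 4
  Item 6: 10 × 6 = 60
  Item 7: 5 × 6 = 30
  Item 8: 8 × 1 = 8
  Item 9: 10 × 7 = 70
  Item 10: 2 × 3 = 6
Highest criticality is 70 → Item 9.

Item 9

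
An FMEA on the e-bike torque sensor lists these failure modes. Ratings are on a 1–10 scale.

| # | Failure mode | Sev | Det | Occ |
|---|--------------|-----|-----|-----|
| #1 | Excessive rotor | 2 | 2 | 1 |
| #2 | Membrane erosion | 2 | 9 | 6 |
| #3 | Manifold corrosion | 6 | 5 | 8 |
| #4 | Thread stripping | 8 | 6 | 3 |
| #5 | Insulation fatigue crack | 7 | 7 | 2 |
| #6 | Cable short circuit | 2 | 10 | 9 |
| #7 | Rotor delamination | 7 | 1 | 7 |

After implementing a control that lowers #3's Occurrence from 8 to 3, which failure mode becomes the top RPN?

#6

RPN = Severity × Occurrence × Detection:
  #1: 2 × 1 × 2 = 4
  #2: 2 × 6 × 9 = 108
  #3: 6 × 8 × 5 = 240
  #4: 8 × 3 × 6 = 144
  #5: 7 × 2 × 7 = 98
  #6: 2 × 9 × 10 = 180
  #7: 7 × 7 × 1 = 49
After action: #3 → 6 × 3 × 5 = 90.
Revised RPNs: #6=180, #4=144, #2=108, #5=98, #3=90, #7=49, #1=4.
Highest is now #6 (180).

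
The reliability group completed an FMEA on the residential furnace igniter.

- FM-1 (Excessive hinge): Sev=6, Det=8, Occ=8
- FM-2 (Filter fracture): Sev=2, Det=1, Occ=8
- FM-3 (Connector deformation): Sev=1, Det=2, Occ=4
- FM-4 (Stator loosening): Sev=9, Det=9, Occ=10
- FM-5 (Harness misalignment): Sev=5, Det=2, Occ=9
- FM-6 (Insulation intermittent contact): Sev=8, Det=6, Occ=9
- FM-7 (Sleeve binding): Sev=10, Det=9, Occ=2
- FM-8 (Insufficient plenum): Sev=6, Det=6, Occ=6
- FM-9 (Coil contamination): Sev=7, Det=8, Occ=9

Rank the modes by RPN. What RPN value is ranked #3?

RPN = Severity × Occurrence × Detection:
  FM-1: 6 × 8 × 8 = 384
  FM-2: 2 × 8 × 1 = 16
  FM-3: 1 × 4 × 2 = 8
  FM-4: 9 × 10 × 9 = 810
  FM-5: 5 × 9 × 2 = 90
  FM-6: 8 × 9 × 6 = 432
  FM-7: 10 × 2 × 9 = 180
  FM-8: 6 × 6 × 6 = 216
  FM-9: 7 × 9 × 8 = 504
Sorted descending: 810, 504, 432, 384, 216, 180, 90, 16, 8.
The third-highest RPN is 432 (FM-6).

432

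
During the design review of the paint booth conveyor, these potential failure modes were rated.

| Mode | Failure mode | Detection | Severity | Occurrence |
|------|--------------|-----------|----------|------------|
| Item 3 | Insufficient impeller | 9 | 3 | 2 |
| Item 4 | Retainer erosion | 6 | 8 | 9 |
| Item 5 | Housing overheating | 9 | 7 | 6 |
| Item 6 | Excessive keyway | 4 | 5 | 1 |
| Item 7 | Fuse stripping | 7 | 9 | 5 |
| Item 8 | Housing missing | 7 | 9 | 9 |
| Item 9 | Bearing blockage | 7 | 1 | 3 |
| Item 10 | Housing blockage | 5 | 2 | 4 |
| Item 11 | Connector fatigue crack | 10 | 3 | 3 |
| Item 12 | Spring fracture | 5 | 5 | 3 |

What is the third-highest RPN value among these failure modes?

378

RPN = Severity × Occurrence × Detection:
  Item 3: 3 × 2 × 9 = 54
  Item 4: 8 × 9 × 6 = 432
  Item 5: 7 × 6 × 9 = 378
  Item 6: 5 × 1 × 4 = 20
  Item 7: 9 × 5 × 7 = 315
  Item 8: 9 × 9 × 7 = 567
  Item 9: 1 × 3 × 7 = 21
  Item 10: 2 × 4 × 5 = 40
  Item 11: 3 × 3 × 10 = 90
  Item 12: 5 × 3 × 5 = 75
Sorted descending: 567, 432, 378, 315, 90, 75, 54, 40, 21, 20.
The third-highest RPN is 378 (Item 5).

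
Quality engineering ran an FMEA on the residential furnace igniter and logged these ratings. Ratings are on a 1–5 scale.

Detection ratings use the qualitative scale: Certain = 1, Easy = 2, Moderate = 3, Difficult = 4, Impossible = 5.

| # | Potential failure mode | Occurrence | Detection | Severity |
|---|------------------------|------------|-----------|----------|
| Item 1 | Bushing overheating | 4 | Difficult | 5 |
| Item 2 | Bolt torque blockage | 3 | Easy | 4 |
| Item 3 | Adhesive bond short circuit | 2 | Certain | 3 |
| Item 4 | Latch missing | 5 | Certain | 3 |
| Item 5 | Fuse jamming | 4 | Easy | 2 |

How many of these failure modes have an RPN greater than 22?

2

RPN = Severity × Occurrence × Detection:
  Item 1: 5 × 4 × 4 = 80
  Item 2: 4 × 3 × 2 = 24
  Item 3: 3 × 2 × 1 = 6
  Item 4: 3 × 5 × 1 = 15
  Item 5: 2 × 4 × 2 = 16
Modes with RPN > 22: Item 1 (80), Item 2 (24) → 2.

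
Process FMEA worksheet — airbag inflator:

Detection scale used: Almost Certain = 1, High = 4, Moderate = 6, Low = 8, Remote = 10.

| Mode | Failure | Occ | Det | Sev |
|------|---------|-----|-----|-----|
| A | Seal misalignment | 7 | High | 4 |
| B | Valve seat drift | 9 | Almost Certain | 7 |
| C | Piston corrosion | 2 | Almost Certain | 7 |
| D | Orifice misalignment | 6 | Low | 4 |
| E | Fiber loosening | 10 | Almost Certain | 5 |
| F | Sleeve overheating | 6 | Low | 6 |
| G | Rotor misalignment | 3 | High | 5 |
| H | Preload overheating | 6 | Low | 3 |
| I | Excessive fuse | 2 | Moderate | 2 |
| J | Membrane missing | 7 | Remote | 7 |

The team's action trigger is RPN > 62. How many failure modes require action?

RPN = Severity × Occurrence × Detection:
  A: 4 × 7 × 4 = 112
  B: 7 × 9 × 1 = 63
  C: 7 × 2 × 1 = 14
  D: 4 × 6 × 8 = 192
  E: 5 × 10 × 1 = 50
  F: 6 × 6 × 8 = 288
  G: 5 × 3 × 4 = 60
  H: 3 × 6 × 8 = 144
  I: 2 × 2 × 6 = 24
  J: 7 × 7 × 10 = 490
Modes with RPN > 62: A (112), B (63), D (192), F (288), H (144), J (490) → 6.

6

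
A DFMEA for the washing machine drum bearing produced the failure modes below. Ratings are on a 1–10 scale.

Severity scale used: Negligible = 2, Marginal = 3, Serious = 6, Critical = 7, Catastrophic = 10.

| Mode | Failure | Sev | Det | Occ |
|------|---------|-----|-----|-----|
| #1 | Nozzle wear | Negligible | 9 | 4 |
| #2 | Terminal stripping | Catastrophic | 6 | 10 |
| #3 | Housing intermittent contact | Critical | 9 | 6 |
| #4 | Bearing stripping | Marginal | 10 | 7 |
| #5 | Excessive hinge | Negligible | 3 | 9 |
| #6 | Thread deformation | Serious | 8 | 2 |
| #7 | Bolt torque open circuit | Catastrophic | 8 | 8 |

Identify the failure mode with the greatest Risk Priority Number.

RPN = Severity × Occurrence × Detection:
  #1: 2 × 4 × 9 = 72
  #2: 10 × 10 × 6 = 600
  #3: 7 × 6 × 9 = 378
  #4: 3 × 7 × 10 = 210
  #5: 2 × 9 × 3 = 54
  #6: 6 × 2 × 8 = 96
  #7: 10 × 8 × 8 = 640
Highest RPN is 640 → #7.

#7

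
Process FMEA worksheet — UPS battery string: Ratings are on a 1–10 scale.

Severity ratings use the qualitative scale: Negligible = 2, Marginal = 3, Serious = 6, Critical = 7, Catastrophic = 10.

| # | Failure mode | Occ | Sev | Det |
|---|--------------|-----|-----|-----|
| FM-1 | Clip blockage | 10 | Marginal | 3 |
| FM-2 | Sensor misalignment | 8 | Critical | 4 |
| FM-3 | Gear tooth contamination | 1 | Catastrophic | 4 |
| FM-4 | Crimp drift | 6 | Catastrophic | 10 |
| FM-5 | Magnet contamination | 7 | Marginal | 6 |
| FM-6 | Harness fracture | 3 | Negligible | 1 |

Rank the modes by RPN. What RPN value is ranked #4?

RPN = Severity × Occurrence × Detection:
  FM-1: 3 × 10 × 3 = 90
  FM-2: 7 × 8 × 4 = 224
  FM-3: 10 × 1 × 4 = 40
  FM-4: 10 × 6 × 10 = 600
  FM-5: 3 × 7 × 6 = 126
  FM-6: 2 × 3 × 1 = 6
Sorted descending: 600, 224, 126, 90, 40, 6.
The fourth-highest RPN is 90 (FM-1).

90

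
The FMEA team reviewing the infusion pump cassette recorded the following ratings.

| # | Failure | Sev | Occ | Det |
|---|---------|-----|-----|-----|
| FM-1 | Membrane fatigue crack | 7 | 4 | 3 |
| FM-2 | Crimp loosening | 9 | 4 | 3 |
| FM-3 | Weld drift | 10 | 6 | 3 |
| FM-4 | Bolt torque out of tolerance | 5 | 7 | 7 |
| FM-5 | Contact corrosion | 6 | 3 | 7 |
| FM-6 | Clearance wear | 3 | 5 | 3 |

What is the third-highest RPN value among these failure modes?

RPN = Severity × Occurrence × Detection:
  FM-1: 7 × 4 × 3 = 84
  FM-2: 9 × 4 × 3 = 108
  FM-3: 10 × 6 × 3 = 180
  FM-4: 5 × 7 × 7 = 245
  FM-5: 6 × 3 × 7 = 126
  FM-6: 3 × 5 × 3 = 45
Sorted descending: 245, 180, 126, 108, 84, 45.
The third-highest RPN is 126 (FM-5).

126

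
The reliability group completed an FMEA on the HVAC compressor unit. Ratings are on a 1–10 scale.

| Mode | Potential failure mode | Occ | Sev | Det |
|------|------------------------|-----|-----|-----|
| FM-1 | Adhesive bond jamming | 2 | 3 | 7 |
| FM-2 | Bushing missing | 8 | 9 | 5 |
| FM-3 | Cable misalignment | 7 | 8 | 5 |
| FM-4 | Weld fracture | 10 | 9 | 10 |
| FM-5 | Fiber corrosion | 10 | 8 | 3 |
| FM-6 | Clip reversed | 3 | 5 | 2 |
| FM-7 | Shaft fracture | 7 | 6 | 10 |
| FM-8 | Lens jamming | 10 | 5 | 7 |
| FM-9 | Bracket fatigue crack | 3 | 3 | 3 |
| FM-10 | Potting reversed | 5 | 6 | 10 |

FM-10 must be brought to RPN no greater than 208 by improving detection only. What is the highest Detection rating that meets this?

FM-10: S=6, O=5, D=10 → current RPN = 300.
Fixed product = 30. Need 30 × D ≤ 208, so D ≤ 208/30 = 6.93.
Maximum integer Detection rating = 6 (gives RPN 180; D=7 would give 210 > 208).

6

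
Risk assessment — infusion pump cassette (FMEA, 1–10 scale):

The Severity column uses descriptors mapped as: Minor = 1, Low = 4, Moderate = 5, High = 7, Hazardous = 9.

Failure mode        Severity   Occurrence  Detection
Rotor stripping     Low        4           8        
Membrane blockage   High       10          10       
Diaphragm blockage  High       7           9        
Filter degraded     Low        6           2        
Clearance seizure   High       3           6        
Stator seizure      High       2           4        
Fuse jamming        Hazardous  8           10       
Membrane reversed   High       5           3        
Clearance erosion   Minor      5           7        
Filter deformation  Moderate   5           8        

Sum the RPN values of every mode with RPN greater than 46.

2524

RPN = Severity × Occurrence × Detection:
  Rotor stripping: 4 × 4 × 8 = 128
  Membrane blockage: 7 × 10 × 10 = 700
  Diaphragm blockage: 7 × 7 × 9 = 441
  Filter degraded: 4 × 6 × 2 = 48
  Clearance seizure: 7 × 3 × 6 = 126
  Stator seizure: 7 × 2 × 4 = 56
  Fuse jamming: 9 × 8 × 10 = 720
  Membrane reversed: 7 × 5 × 3 = 105
  Clearance erosion: 1 × 5 × 7 = 35
  Filter deformation: 5 × 5 × 8 = 200
RPN > 46: Rotor stripping (128), Membrane blockage (700), Diaphragm blockage (441), Filter degraded (48), Clearance seizure (126), Stator seizure (56), Fuse jamming (720), Membrane reversed (105), Filter deformation (200).
Sum: 128 + 700 + 441 + 48 + 126 + 56 + 720 + 105 + 200 = 2524.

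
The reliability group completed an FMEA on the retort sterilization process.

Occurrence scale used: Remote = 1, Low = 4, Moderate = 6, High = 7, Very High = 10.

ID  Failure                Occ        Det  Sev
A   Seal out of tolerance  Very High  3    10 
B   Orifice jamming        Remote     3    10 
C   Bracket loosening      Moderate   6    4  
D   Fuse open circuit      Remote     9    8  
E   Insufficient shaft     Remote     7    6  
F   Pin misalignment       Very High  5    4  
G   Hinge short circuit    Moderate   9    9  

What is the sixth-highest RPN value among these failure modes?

42

RPN = Severity × Occurrence × Detection:
  A: 10 × 10 × 3 = 300
  B: 10 × 1 × 3 = 30
  C: 4 × 6 × 6 = 144
  D: 8 × 1 × 9 = 72
  E: 6 × 1 × 7 = 42
  F: 4 × 10 × 5 = 200
  G: 9 × 6 × 9 = 486
Sorted descending: 486, 300, 200, 144, 72, 42, 30.
The sixth-highest RPN is 42 (E).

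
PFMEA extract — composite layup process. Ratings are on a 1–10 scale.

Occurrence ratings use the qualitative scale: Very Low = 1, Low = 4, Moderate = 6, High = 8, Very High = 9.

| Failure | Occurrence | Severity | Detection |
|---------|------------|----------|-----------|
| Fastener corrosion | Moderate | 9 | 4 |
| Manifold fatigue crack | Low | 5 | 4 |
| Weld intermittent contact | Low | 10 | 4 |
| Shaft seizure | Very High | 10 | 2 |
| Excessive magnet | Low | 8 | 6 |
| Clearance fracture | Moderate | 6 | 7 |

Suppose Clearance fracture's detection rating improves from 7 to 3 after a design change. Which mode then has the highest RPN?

RPN = Severity × Occurrence × Detection:
  Fastener corrosion: 9 × 6 × 4 = 216
  Manifold fatigue crack: 5 × 4 × 4 = 80
  Weld intermittent contact: 10 × 4 × 4 = 160
  Shaft seizure: 10 × 9 × 2 = 180
  Excessive magnet: 8 × 4 × 6 = 192
  Clearance fracture: 6 × 6 × 7 = 252
After action: Clearance fracture → 6 × 6 × 3 = 108.
Revised RPNs: Fastener corrosion=216, Excessive magnet=192, Shaft seizure=180, Weld intermittent contact=160, Clearance fracture=108, Manifold fatigue crack=80.
Highest is now Fastener corrosion (216).

Fastener corrosion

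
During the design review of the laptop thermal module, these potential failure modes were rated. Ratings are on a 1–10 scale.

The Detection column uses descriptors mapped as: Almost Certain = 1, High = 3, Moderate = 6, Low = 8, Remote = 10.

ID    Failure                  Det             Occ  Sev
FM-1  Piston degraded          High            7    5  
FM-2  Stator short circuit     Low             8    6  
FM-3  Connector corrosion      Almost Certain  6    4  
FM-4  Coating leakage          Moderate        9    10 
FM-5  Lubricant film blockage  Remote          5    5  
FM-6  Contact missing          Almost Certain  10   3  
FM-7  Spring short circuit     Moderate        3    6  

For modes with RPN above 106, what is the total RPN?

1282

RPN = Severity × Occurrence × Detection:
  FM-1: 5 × 7 × 3 = 105
  FM-2: 6 × 8 × 8 = 384
  FM-3: 4 × 6 × 1 = 24
  FM-4: 10 × 9 × 6 = 540
  FM-5: 5 × 5 × 10 = 250
  FM-6: 3 × 10 × 1 = 30
  FM-7: 6 × 3 × 6 = 108
RPN > 106: FM-2 (384), FM-4 (540), FM-5 (250), FM-7 (108).
Sum: 384 + 540 + 250 + 108 = 1282.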